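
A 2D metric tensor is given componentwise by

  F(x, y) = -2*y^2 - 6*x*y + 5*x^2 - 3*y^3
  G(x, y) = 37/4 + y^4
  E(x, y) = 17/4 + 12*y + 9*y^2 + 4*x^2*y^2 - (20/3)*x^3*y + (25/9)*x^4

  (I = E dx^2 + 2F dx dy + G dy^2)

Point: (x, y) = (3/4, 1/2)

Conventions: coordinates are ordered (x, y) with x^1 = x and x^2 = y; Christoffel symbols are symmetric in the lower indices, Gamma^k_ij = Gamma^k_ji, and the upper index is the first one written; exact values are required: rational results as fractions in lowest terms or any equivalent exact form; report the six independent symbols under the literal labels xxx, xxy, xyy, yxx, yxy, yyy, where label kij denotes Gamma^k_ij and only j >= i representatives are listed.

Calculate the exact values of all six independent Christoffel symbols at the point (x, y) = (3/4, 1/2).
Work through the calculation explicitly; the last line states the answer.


E = 3209/256, F = -5/16, G = 149/16 at the point
E_x = 9/16, E_y = 327/16, F_x = 9/2, F_y = -35/4, G_x = 0, G_y = 1/2
EG - F^2 = 477741/4096;  g^inv = (4096/477741) * [[149/16, 5/16], [5/16, 3209/256]]
first-kind symbols [ij,l] = (1/2)(d_i g_jl + d_j g_il - d_l g_ij): [xx,x] = E_x/2 = 9/32, [xx,y] = F_x - E_y/2 = -183/32, [xy,x] = E_y/2 = 327/32, [xy,y] = G_x/2 = 0, [yy,x] = F_y - G_x/2 = -35/4, [yy,y] = G_y/2 = 1/4
Gamma^x_ij = (G*[ij,x] - F*[ij,y])/(EG - F^2), Gamma^y_ij = (E*[ij,y] - F*[ij,x])/(EG - F^2)

Answer: Gamma_xxx = 1136/159247, Gamma_xxy = 129928/159247, Gamma_xyy = -333440/477741, Gamma_yxx = -195509/318494, Gamma_yxy = 4360/159247, Gamma_yyy = 1636/477741


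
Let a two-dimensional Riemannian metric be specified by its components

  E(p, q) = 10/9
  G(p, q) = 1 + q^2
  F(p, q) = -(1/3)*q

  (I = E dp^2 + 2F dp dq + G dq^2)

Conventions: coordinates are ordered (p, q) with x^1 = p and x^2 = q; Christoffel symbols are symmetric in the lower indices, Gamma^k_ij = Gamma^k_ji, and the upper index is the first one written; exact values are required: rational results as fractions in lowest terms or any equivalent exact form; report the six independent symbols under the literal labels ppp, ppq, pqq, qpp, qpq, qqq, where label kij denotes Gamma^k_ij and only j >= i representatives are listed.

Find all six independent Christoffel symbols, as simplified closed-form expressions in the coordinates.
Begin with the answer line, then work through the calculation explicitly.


Answer: Gamma_ppp = 0, Gamma_ppq = 0, Gamma_pqq = -3/(9*q^2 + 10), Gamma_qpp = 0, Gamma_qpq = 0, Gamma_qqq = 9*q/(9*q^2 + 10)

E = 10/9; F = -(1/3)*q; G = 1 + q^2
Gamma^k_ij = (1/2) g^{kl} (d_i g_jl + d_j g_il - d_l g_ij), with g^inv = (1/(EG-F^2)) [[G, -F], [-F, E]]
first partials: E_p = 0, E_q = 0, F_p = 0, F_q = -1/3, G_p = 0, G_q = 2*q
D = EG - F^2 = 10/9 + q^2
expanded: Gamma^p_pp = (G E_p - 2F F_p + F E_q)/(2D), Gamma^p_pq = (G E_q - F G_p)/(2D), Gamma^p_qq = (2G F_q - G G_p - F G_q)/(2D), Gamma^q_pp = (2E F_p - E E_q - F E_p)/(2D), Gamma^q_pq = (E G_p - F E_q)/(2D), Gamma^q_qq = (E G_q - 2F F_q + F G_p)/(2D); substitute and cancel common factors


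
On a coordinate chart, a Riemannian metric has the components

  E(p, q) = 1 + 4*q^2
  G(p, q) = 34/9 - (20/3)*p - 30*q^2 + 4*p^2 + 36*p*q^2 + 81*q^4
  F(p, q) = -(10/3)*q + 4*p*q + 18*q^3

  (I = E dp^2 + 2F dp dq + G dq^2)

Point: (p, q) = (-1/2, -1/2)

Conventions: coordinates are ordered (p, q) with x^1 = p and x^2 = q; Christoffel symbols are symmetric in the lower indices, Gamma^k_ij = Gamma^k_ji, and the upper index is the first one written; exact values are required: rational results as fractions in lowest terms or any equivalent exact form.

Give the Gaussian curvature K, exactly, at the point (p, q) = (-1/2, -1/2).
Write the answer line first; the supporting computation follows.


Answer: K = -82944/97969

E = 2, F = 5/12, G = 169/144, EG - F^2 = 313/144 at the point
E_p = 0, E_q = -4, F_p = -2, F_q = 49/6, G_p = -5/3, G_q = 15/2
E_qq = 8, F_pq = 4, G_pp = 8
K follows from Brioschi's formula, (det M1 - det M2)/(EG - F^2)^2.
M1 = [[-E_qq/2 + F_pq - G_pp/2, E_p/2, F_p - E_q/2], [F_q - G_p/2, E, F], [G_q/2, F, G]] = [[-4, 0, 0], [9, 2, 5/12], [15/4, 5/12, 169/144]]; det M1 = -313/36
M2 = [[0, E_q/2, G_p/2], [E_q/2, E, F], [G_p/2, F, G]] = [[0, -2, -5/6], [-2, 2, 5/12], [-5/6, 5/12, 169/144]]; det M2 = -169/36
det M1 - det M2 = -4; K = -4 / (313/144)^2 = -82944/97969


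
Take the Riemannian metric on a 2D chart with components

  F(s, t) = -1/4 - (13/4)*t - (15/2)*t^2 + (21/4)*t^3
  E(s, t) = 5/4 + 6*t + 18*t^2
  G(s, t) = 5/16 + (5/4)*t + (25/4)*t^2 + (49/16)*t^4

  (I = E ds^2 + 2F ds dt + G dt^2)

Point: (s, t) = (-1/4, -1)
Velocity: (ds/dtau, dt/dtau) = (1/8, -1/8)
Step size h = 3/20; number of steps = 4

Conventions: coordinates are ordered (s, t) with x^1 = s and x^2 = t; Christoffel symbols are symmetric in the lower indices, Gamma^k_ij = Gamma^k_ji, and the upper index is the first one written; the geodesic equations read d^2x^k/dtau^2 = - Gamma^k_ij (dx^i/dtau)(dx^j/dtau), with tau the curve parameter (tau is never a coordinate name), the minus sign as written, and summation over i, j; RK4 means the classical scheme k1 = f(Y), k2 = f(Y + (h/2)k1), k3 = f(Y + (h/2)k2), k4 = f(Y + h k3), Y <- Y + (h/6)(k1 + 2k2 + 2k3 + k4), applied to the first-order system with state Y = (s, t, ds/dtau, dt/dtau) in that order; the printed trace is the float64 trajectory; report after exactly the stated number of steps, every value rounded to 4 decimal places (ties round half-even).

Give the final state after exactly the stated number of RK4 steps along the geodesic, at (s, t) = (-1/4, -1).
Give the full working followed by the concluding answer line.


f(Y) = (ds/dtau, dt/dtau, -Gamma^s_ij Y'^i Y'^j, -Gamma^t_ij Y'^i Y'^j) with the Gammas evaluated at the stage position; h = 0.150000; intermediate values shown to 6 dp
step 0: s = -0.2500, t = -1.0000, ds/dtau = 0.1250, dt/dtau = -0.1250
step 1:
  k1: at (s, t) = (-0.250000, -1.000000), (ds/dtau, dt/dtau) = (0.125000, -0.125000); Gamma_sss = 9.194499, Gamma_sst = -7.897839, Gamma_stt = 7.277014, Gamma_tss = 12.495088, Gamma_tst = -9.194499, Gamma_ttt = 7.068762; k1 = (0.125000, -0.125000, -0.504175, -0.593013)
  k2: at (s, t) = (-0.240625, -1.009375), (ds/dtau, dt/dtau) = (0.087187, -0.169476); Gamma_sss = 9.401069, Gamma_sst = -8.074595, Gamma_stt = 7.445204, Gamma_tss = 12.709776, Gamma_tst = -9.401069, Gamma_ttt = 7.274564; k2 = (0.087187, -0.169476, -0.523926, -0.583377)
  k3: at (s, t) = (-0.243461, -1.012711), (ds/dtau, dt/dtau) = (0.085706, -0.168753); Gamma_sss = 9.476011, Gamma_sst = -8.138919, Gamma_stt = 7.506444, Gamma_tss = 12.787699, Gamma_tst = -9.476011, Gamma_ttt = 7.349173; k3 = (0.085706, -0.168753, -0.518799, -0.577323)
  k4: at (s, t) = (-0.237144, -1.025313), (ds/dtau, dt/dtau) = (0.047180, -0.211598); Gamma_sss = 9.766234, Gamma_sst = -8.388969, Gamma_stt = 7.744668, Gamma_tss = 13.089613, Gamma_tst = -9.766234, Gamma_ttt = 7.637851; k4 = (0.047180, -0.211598, -0.535997, -0.566111)
  Y <- Y + (h/6)(k1 + 2k2 + 2k3 + k4): s = -0.2371, t = -1.0253, ds/dtau = 0.0469, dt/dtau = -0.2120
step 2:
  k1: at (s, t) = (-0.237051, -1.025326), (ds/dtau, dt/dtau) = (0.046859, -0.212013); Gamma_sss = 9.766549, Gamma_sst = -8.389241, Gamma_stt = 7.744928, Gamma_tss = 13.089941, Gamma_tst = -9.766549, Gamma_ttt = 7.638165; k1 = (0.046859, -0.212013, -0.536268, -0.566133)
  k2: at (s, t) = (-0.233536, -1.041227), (ds/dtau, dt/dtau) = (0.006639, -0.254473); Gamma_sss = 10.149503, Gamma_sst = -8.721359, Gamma_stt = 8.061718, Gamma_tss = 13.488597, Gamma_tst = -10.149503, Gamma_ttt = 8.018525; k2 = (0.006639, -0.254473, -0.551967, -0.554142)
  k3: at (s, t) = (-0.236553, -1.044412), (ds/dtau, dt/dtau) = (0.005462, -0.253574); Gamma_sss = 10.228548, Gamma_sst = -8.790201, Gamma_stt = 8.127434, Gamma_tss = 13.570910, Gamma_tst = -10.228548, Gamma_ttt = 8.096963; k3 = (0.005462, -0.253574, -0.547245, -0.549370)
  k4: at (s, t) = (-0.236232, -1.063362), (ds/dtau, dt/dtau) = (-0.035227, -0.294419); Gamma_sss = 10.716057, Gamma_sst = -9.216828, Gamma_stt = 8.535065, Gamma_tss = 14.078706, Gamma_tst = -10.716057, Gamma_ttt = 8.580274; k4 = (-0.035227, -0.294419, -0.561951, -0.538944)
  Y <- Y + (h/6)(k1 + 2k2 + 2k3 + k4): s = -0.2362, t = -1.0634, ds/dtau = -0.0356, dt/dtau = -0.2948
step 3:
  k1: at (s, t) = (-0.236155, -1.063390), (ds/dtau, dt/dtau) = (-0.035557, -0.294816); Gamma_sss = 10.716775, Gamma_sst = -9.217458, Gamma_stt = 8.535668, Gamma_tss = 14.079454, Gamma_tst = -10.716775, Gamma_ttt = 8.580986; k1 = (-0.035557, -0.294816, -0.562191, -0.538947)
  k2: at (s, t) = (-0.238822, -1.085501), (ds/dtau, dt/dtau) = (-0.077721, -0.335237); Gamma_sss = 11.325154, Gamma_sst = -9.754414, Gamma_stt = 9.049580, Gamma_tss = 14.713230, Gamma_tst = -11.325154, Gamma_ttt = 9.183186; k2 = (-0.077721, -0.335237, -0.577134, -0.530764)
  k3: at (s, t) = (-0.241984, -1.088532), (ds/dtau, dt/dtau) = (-0.078842, -0.334623); Gamma_sss = 11.412098, Gamma_sst = -9.831532, Gamma_stt = 9.123463, Gamma_tss = 14.803794, Gamma_tst = -11.412098, Gamma_ttt = 9.269177; k3 = (-0.078842, -0.334623, -0.573759, -0.527760)
  k4: at (s, t) = (-0.247981, -1.113583), (ds/dtau, dt/dtau) = (-0.121621, -0.373980); Gamma_sss = 12.165566, Gamma_sst = -10.503494, Gamma_stt = 9.767979, Gamma_tss = 15.588356, Gamma_tst = -12.165566, Gamma_ttt = 10.013790; k4 = (-0.121621, -0.373980, -0.590632, -0.524445)
  Y <- Y + (h/6)(k1 + 2k2 + 2k3 + k4): s = -0.2479, t = -1.1136, ds/dtau = -0.1219, dt/dtau = -0.3743
step 4:
  k1: at (s, t) = (-0.247913, -1.113602), (ds/dtau, dt/dtau) = (-0.121922, -0.374327); Gamma_sss = 12.166175, Gamma_sst = -10.504040, Gamma_stt = 9.768504, Gamma_tss = 15.588991, Gamma_tst = -12.166175, Gamma_ttt = 10.014392; k1 = (-0.121922, -0.374327, -0.590837, -0.524456)
  k2: at (s, t) = (-0.257057, -1.141677), (ds/dtau, dt/dtau) = (-0.166235, -0.413661); Gamma_sss = 13.091159, Gamma_sst = -11.337081, Gamma_stt = 10.569252, Gamma_tss = 16.551082, Gamma_tst = -13.091159, Gamma_ttt = 10.927430; k2 = (-0.166235, -0.413661, -0.611138, -0.526802)
  k3: at (s, t) = (-0.260380, -1.144627), (ds/dtau, dt/dtau) = (-0.167757, -0.413837); Gamma_sss = 13.193704, Gamma_sst = -11.429933, Gamma_stt = 10.658617, Gamma_tss = 16.657647, Gamma_tst = -13.193704, Gamma_ttt = 11.028598; k3 = (-0.167757, -0.413837, -0.609682, -0.525633)
  k4: at (s, t) = (-0.273076, -1.175678), (ds/dtau, dt/dtau) = (-0.213374, -0.453172); Gamma_sss = 14.340399, Gamma_sst = -12.474395, Gamma_stt = 11.665279, Gamma_tss = 17.847757, Gamma_tst = -14.340399, Gamma_ttt = 12.159469; k4 = (-0.213374, -0.453172, -0.636106, -0.536413)
  Y <- Y + (h/6)(k1 + 2k2 + 2k3 + k4): s = -0.2730, t = -1.1757, ds/dtau = -0.2136, dt/dtau = -0.4535

Answer: s = -0.2730, t = -1.1757, ds/dtau = -0.2136, dt/dtau = -0.4535


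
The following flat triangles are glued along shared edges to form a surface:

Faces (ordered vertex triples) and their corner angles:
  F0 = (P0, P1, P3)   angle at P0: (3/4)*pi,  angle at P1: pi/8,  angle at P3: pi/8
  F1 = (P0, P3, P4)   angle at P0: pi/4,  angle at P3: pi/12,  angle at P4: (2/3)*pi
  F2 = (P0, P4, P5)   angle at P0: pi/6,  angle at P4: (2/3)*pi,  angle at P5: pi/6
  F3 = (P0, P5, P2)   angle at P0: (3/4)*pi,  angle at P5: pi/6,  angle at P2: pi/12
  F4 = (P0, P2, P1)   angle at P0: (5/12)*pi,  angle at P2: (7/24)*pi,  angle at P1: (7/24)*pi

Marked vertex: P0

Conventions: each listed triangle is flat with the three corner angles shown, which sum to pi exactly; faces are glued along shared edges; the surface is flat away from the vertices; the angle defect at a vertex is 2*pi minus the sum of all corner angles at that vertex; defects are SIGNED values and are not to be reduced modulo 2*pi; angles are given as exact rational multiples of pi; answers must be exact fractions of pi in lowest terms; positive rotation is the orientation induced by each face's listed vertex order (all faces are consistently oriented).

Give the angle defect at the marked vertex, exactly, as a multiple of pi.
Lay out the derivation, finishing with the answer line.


Sum of corner angles at P0: (7/3)*pi
defect = 2*pi - (7/3)*pi

Answer: defect(P0) = -pi/3


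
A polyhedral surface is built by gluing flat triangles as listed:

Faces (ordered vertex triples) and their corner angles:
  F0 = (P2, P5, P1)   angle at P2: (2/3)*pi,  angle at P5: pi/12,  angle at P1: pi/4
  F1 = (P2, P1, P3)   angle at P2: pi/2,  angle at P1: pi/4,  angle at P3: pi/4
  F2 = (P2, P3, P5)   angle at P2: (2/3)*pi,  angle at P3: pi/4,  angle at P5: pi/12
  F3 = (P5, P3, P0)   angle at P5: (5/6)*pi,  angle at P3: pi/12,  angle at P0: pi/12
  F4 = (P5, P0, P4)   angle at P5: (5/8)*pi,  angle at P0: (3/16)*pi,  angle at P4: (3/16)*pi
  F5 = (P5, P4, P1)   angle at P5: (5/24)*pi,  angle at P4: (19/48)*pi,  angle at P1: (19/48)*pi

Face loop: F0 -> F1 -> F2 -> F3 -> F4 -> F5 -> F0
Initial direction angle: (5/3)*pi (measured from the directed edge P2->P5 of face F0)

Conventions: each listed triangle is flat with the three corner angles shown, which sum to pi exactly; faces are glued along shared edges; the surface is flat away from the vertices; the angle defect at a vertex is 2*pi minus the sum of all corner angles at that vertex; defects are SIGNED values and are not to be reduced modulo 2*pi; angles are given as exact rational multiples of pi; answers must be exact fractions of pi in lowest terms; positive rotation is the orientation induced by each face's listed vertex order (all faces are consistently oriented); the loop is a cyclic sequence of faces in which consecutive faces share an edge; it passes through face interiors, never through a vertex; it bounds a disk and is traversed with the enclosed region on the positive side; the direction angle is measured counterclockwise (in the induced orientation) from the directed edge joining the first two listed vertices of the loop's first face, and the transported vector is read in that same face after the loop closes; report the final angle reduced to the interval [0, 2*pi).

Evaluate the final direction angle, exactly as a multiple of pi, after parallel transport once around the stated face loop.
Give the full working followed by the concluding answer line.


enclosed vertex P2: corner angles sum to (11/6)*pi, defect = 2*pi - (11/6)*pi = pi/6
enclosed vertex P5: corner angles sum to (11/6)*pi, defect = 2*pi - (11/6)*pi = pi/6
the final direction is the initial angle plus the enclosed defects, taken mod 2*pi in the induced orientation
final angle = (5/3)*pi + pi/3 = 0 (mod 2*pi)

Answer: final direction angle = 0


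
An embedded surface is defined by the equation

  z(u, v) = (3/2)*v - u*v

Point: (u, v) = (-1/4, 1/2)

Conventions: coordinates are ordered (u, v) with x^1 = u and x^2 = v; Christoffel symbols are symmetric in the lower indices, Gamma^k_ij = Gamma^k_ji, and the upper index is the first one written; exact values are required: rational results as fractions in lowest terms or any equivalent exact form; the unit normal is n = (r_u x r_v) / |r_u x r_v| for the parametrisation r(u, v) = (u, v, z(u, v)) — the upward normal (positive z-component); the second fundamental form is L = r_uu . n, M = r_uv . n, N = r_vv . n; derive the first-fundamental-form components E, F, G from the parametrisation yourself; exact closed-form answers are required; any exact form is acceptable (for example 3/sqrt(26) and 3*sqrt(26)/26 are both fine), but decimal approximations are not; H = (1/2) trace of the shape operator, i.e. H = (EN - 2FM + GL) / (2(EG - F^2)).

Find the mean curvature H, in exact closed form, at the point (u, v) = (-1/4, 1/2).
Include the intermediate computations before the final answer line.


z_u = -1/2, z_v = 7/4, z_uu = 0, z_uv = -1, z_vv = 0
E = 5/4, F = -7/8, G = 65/16; answer radicand W^2 = 69/16
unnormalised second-form numerators: l = 0, m = -1, n = 0; L = l/sqrt(69/16), and similarly M = m/sqrt(W^2), N = n/sqrt(W^2)
H = (E*n - 2*F*m + G*l) / (2*(EG - F^2)*sqrt(W^2)); E*n - 2*F*m + G*l = -7/4, EG - F^2 = 69/16, so H = (-14/69)/sqrt(69/16)

Answer: H = -56*sqrt(69)/4761


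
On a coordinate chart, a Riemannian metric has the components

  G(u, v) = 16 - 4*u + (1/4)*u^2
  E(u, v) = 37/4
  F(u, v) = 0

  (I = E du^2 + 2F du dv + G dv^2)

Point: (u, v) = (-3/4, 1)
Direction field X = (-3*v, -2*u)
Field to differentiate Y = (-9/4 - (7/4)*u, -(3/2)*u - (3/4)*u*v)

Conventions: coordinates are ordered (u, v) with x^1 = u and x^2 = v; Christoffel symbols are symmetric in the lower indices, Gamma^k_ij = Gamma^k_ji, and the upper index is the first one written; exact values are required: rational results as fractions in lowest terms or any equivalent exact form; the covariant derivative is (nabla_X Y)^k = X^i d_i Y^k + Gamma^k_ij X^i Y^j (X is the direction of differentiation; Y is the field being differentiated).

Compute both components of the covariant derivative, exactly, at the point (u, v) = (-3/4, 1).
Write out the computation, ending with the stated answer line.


E = 37/4, F = 0, G = 1225/64 at the point
E_u = 0, E_v = 0, F_u = 0, F_v = 0, G_u = -35/8, G_v = 0
EG - F^2 = 45325/256;  g^inv = (256/45325) * [[1225/64, 0], [0, 37/4]]
first-kind symbols [ij,l] = (1/2)(d_i g_jl + d_j g_il - d_l g_ij): [uu,u] = E_u/2 = 0, [uu,v] = F_u - E_v/2 = 0, [uv,u] = E_v/2 = 0, [uv,v] = G_u/2 = -35/16, [vv,u] = F_v - G_u/2 = 35/16, [vv,v] = G_v/2 = 0
Gamma^u_ij = (G*[ij,u] - F*[ij,v])/(EG - F^2), Gamma^v_ij = (E*[ij,v] - F*[ij,u])/(EG - F^2)
Gamma_uuu = 0, Gamma_uuv = 0, Gamma_uvv = 35/148, Gamma_vuu = 0, Gamma_vuv = -4/35, Gamma_vvv = 0
X = (-3, 3/2), Y = (-15/16, 27/16) at the point

Answer: (nabla_X Y)^u = 27699/4736, (nabla_X Y)^v = 9333/1120


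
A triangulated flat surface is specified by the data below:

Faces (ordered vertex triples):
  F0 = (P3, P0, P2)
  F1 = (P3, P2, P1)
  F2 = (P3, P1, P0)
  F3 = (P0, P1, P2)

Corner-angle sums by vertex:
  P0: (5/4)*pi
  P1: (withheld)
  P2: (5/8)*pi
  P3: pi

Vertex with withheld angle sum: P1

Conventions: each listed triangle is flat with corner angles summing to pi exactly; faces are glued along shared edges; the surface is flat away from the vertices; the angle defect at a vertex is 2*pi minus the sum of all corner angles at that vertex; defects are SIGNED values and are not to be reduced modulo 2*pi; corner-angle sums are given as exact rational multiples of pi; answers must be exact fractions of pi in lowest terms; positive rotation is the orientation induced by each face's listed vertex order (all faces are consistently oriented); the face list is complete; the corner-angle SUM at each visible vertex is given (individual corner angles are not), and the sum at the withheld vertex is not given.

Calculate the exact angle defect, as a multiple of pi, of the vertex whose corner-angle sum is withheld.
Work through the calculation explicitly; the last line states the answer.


V = 4, E = 6, F = 4; chi = V - E + F = 2
Gauss-Bonnet: total defect = 2*pi*chi = 4*pi; visible defects sum to (25/8)*pi

Answer: defect(P1) = (7/8)*pi


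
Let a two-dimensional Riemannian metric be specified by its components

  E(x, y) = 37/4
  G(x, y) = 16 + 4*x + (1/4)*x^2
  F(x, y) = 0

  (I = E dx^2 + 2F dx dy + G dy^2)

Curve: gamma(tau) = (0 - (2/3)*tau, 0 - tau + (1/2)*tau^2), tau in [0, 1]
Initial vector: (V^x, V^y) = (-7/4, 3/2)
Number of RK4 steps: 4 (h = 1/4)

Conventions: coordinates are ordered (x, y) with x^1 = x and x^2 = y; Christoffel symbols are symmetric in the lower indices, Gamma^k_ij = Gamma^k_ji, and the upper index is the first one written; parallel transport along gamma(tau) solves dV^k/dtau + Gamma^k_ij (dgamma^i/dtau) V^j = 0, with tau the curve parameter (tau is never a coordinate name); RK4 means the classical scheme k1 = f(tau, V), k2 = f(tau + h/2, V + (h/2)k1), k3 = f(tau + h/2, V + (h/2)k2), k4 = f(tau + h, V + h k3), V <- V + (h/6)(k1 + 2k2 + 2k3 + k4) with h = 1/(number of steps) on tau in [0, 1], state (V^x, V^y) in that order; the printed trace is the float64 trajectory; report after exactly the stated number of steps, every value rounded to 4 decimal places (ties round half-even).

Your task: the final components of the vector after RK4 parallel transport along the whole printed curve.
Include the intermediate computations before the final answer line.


gamma'(tau) = (-2/3, -1 + tau); f(tau, V)^k = -Gamma^k_ij(gamma(tau)) gamma'^i(tau) V^j; h = 1/4; intermediate values shown to 6 dp
curve data and Christoffel symbols at the stage parameters:
  tau = 0.000000: gamma = (0.000000, 0.000000), gamma' = (-0.666667, -1.000000); Gamma_xxx = 0.000000, Gamma_xxy = 0.000000, Gamma_xyy = -0.216216, Gamma_yxx = 0.000000, Gamma_yxy = 0.125000, Gamma_yyy = 0.000000
  tau = 0.125000: gamma = (-0.083333, -0.117188), gamma' = (-0.666667, -0.875000); Gamma_xxx = 0.000000, Gamma_xxy = 0.000000, Gamma_xyy = -0.213964, Gamma_yxx = 0.000000, Gamma_yxy = 0.126316, Gamma_yyy = 0.000000
  tau = 0.250000: gamma = (-0.166667, -0.218750), gamma' = (-0.666667, -0.750000); Gamma_xxx = 0.000000, Gamma_xxy = 0.000000, Gamma_xyy = -0.211712, Gamma_yxx = 0.000000, Gamma_yxy = 0.127660, Gamma_yyy = 0.000000
  tau = 0.375000: gamma = (-0.250000, -0.304688), gamma' = (-0.666667, -0.625000); Gamma_xxx = 0.000000, Gamma_xxy = 0.000000, Gamma_xyy = -0.209459, Gamma_yxx = 0.000000, Gamma_yxy = 0.129032, Gamma_yyy = 0.000000
  tau = 0.500000: gamma = (-0.333333, -0.375000), gamma' = (-0.666667, -0.500000); Gamma_xxx = 0.000000, Gamma_xxy = 0.000000, Gamma_xyy = -0.207207, Gamma_yxx = 0.000000, Gamma_yxy = 0.130435, Gamma_yyy = 0.000000
  tau = 0.625000: gamma = (-0.416667, -0.429688), gamma' = (-0.666667, -0.375000); Gamma_xxx = 0.000000, Gamma_xxy = 0.000000, Gamma_xyy = -0.204955, Gamma_yxx = 0.000000, Gamma_yxy = 0.131868, Gamma_yyy = 0.000000
  tau = 0.750000: gamma = (-0.500000, -0.468750), gamma' = (-0.666667, -0.250000); Gamma_xxx = 0.000000, Gamma_xxy = 0.000000, Gamma_xyy = -0.202703, Gamma_yxx = 0.000000, Gamma_yxy = 0.133333, Gamma_yyy = 0.000000
  tau = 0.875000: gamma = (-0.583333, -0.492188), gamma' = (-0.666667, -0.125000); Gamma_xxx = 0.000000, Gamma_xxy = 0.000000, Gamma_xyy = -0.200450, Gamma_yxx = 0.000000, Gamma_yxy = 0.134831, Gamma_yyy = 0.000000
  tau = 1.000000: gamma = (-0.666667, -0.500000), gamma' = (-0.666667, 0.000000); Gamma_xxx = 0.000000, Gamma_xxy = 0.000000, Gamma_xyy = -0.198198, Gamma_yxx = 0.000000, Gamma_yxy = 0.136364, Gamma_yyy = 0.000000
step 0: V^x = -1.7500, V^y = 1.5000
step 1: k1 = (-0.324324, -0.093750), k2 = (-0.278634, -0.072573), k3 = (-0.279129, -0.071719), k4 = (-0.235329, -0.048101); V <- V + (h/6)(k1 + 2k2 + 2k3 + k4): V^x = -1.8198, V^y = 1.4821
step 2: k1 = (-0.235328, -0.048103), k2 = (-0.193233, -0.022158), k3 = (-0.193658, -0.021455), k4 = (-0.152992, 0.006569); V <- V + (h/6)(k1 + 2k2 + 2k3 + k4): V^x = -1.8682, V^y = 1.4767
step 3: k1 = (-0.152991, 0.006568), k2 = (-0.113559, 0.036562), k3 = (-0.113848, 0.037135), k4 = (-0.075303, 0.068865); V <- V + (h/6)(k1 + 2k2 + 2k3 + k4): V^x = -1.8967, V^y = 1.4860
step 4: k1 = (-0.075303, 0.068865), k2 = (-0.037449, 0.102220), k3 = (-0.037553, 0.102675), k4 = (0.000000, 0.137423); V <- V + (h/6)(k1 + 2k2 + 2k3 + k4): V^x = -1.9061, V^y = 1.5117

Answer: V^x = -1.9061, V^y = 1.5117


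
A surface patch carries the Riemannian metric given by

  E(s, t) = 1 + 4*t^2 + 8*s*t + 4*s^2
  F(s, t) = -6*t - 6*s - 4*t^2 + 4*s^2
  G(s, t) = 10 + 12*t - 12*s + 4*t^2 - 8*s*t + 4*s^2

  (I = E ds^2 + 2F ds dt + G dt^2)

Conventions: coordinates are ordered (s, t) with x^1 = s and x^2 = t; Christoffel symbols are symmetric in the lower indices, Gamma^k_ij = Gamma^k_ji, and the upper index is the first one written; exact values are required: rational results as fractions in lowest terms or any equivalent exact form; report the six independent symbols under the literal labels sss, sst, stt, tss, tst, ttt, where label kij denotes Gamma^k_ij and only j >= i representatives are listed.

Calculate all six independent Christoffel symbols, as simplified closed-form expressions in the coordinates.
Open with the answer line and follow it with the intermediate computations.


Answer: Gamma_sss = (2*s + 2*t)/(4*s^2 - 6*s + 4*t^2 + 6*t + 5), Gamma_sst = (2*s + 2*t)/(4*s^2 - 6*s + 4*t^2 + 6*t + 5), Gamma_stt = (-2*s - 2*t)/(4*s^2 - 6*s + 4*t^2 + 6*t + 5), Gamma_tss = (2*s - 2*t - 3)/(4*s^2 - 6*s + 4*t^2 + 6*t + 5), Gamma_tst = (2*s - 2*t - 3)/(4*s^2 - 6*s + 4*t^2 + 6*t + 5), Gamma_ttt = (-2*s + 2*t + 3)/(4*s^2 - 6*s + 4*t^2 + 6*t + 5)

E = 1 + 4*t^2 + 8*s*t + 4*s^2; F = -6*t - 6*s - 4*t^2 + 4*s^2; G = 10 + 12*t - 12*s + 4*t^2 - 8*s*t + 4*s^2
Gamma^k_ij = (1/2) g^{kl} (d_i g_jl + d_j g_il - d_l g_ij), with g^inv = (1/(EG-F^2)) [[G, -F], [-F, E]]
first partials: E_s = 8*t + 8*s, E_t = 8*t + 8*s, F_s = -6 + 8*s, F_t = -6 - 8*t, G_s = -12 - 8*t + 8*s, G_t = 12 + 8*t - 8*s
D = EG - F^2 = 10 + 12*t - 12*s + 8*t^2 + 8*s^2
expanded: Gamma^s_ss = (G E_s - 2F F_s + F E_t)/(2D), Gamma^s_st = (G E_t - F G_s)/(2D), Gamma^s_tt = (2G F_t - G G_s - F G_t)/(2D), Gamma^t_ss = (2E F_s - E E_t - F E_s)/(2D), Gamma^t_st = (E G_s - F E_t)/(2D), Gamma^t_tt = (E G_t - 2F F_t + F G_s)/(2D); substitute and cancel common factors


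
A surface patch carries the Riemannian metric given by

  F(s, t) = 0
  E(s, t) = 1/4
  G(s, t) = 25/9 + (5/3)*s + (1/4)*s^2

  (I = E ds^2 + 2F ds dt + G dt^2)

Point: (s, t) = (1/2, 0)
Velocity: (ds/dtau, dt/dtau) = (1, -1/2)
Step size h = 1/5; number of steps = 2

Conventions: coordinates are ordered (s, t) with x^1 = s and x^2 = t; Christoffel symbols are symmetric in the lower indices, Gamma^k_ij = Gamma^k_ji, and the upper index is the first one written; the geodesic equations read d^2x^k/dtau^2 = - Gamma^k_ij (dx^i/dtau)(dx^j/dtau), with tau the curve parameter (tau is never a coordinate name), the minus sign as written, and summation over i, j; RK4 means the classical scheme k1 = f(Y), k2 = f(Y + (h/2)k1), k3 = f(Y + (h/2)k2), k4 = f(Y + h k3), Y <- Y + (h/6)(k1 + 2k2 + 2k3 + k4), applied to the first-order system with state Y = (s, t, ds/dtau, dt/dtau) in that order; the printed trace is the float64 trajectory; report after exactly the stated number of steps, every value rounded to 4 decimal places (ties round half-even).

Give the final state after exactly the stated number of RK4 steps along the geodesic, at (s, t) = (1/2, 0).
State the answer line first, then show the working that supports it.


Answer: s = 0.9689, t = -0.1792, ds/dtau = 1.3256, dt/dtau = -0.3970

f(Y) = (ds/dtau, dt/dtau, -Gamma^s_ij Y'^i Y'^j, -Gamma^t_ij Y'^i Y'^j) with the Gammas evaluated at the stage position; h = 0.200000; intermediate values shown to 6 dp
step 0: s = 0.5000, t = 0.0000, ds/dtau = 1.0000, dt/dtau = -0.5000
step 1:
  k1: at (s, t) = (0.500000, 0.000000), (ds/dtau, dt/dtau) = (1.000000, -0.500000); Gamma_sss = 0.000000, Gamma_sst = 0.000000, Gamma_stt = -3.833333, Gamma_tss = 0.000000, Gamma_tst = 0.260870, Gamma_ttt = 0.000000; k1 = (1.000000, -0.500000, 0.958333, 0.260870)
  k2: at (s, t) = (0.600000, -0.050000), (ds/dtau, dt/dtau) = (1.095833, -0.473913); Gamma_sss = 0.000000, Gamma_sst = 0.000000, Gamma_stt = -3.933333, Gamma_tss = 0.000000, Gamma_tst = 0.254237, Gamma_ttt = 0.000000; k2 = (1.095833, -0.473913, 0.883401, 0.264066)
  k3: at (s, t) = (0.609583, -0.047391), (ds/dtau, dt/dtau) = (1.088340, -0.473593); Gamma_sss = 0.000000, Gamma_sst = 0.000000, Gamma_stt = -3.942917, Gamma_tss = 0.000000, Gamma_tst = 0.253619, Gamma_ttt = 0.000000; k3 = (1.088340, -0.473593, 0.884360, 0.261446)
  k4: at (s, t) = (0.717668, -0.094719), (ds/dtau, dt/dtau) = (1.176872, -0.447711); Gamma_sss = 0.000000, Gamma_sst = 0.000000, Gamma_stt = -4.051001, Gamma_tss = 0.000000, Gamma_tst = 0.246853, Gamma_ttt = 0.000000; k4 = (1.176872, -0.447711, 0.812003, 0.260132)
  Y <- Y + (h/6)(k1 + 2k2 + 2k3 + k4): s = 0.7182, t = -0.0948, ds/dtau = 1.1769, dt/dtau = -0.4476
step 2:
  k1: at (s, t) = (0.718174, -0.094757), (ds/dtau, dt/dtau) = (1.176862, -0.447599); Gamma_sss = 0.000000, Gamma_sst = 0.000000, Gamma_stt = -4.051507, Gamma_tss = 0.000000, Gamma_tst = 0.246822, Gamma_ttt = 0.000000; k1 = (1.176862, -0.447599, 0.811699, 0.260033)
  k2: at (s, t) = (0.835860, -0.139517), (ds/dtau, dt/dtau) = (1.258032, -0.421596); Gamma_sss = 0.000000, Gamma_sst = 0.000000, Gamma_stt = -4.169193, Gamma_tss = 0.000000, Gamma_tst = 0.239855, Gamma_ttt = 0.000000; k2 = (1.258032, -0.421596, 0.741045, 0.254429)
  k3: at (s, t) = (0.843977, -0.136917), (ds/dtau, dt/dtau) = (1.250966, -0.422156); Gamma_sss = 0.000000, Gamma_sst = 0.000000, Gamma_stt = -4.177310, Gamma_tss = 0.000000, Gamma_tst = 0.239388, Gamma_ttt = 0.000000; k3 = (1.250966, -0.422156, 0.744463, 0.252844)
  k4: at (s, t) = (0.968367, -0.179189), (ds/dtau, dt/dtau) = (1.325755, -0.397030); Gamma_sss = 0.000000, Gamma_sst = 0.000000, Gamma_stt = -4.301701, Gamma_tss = 0.000000, Gamma_tst = 0.232466, Gamma_ttt = 0.000000; k4 = (1.325755, -0.397030, 0.678090, 0.244724)
  Y <- Y + (h/6)(k1 + 2k2 + 2k3 + k4): s = 0.9689, t = -0.1792, ds/dtau = 1.3256, dt/dtau = -0.3970


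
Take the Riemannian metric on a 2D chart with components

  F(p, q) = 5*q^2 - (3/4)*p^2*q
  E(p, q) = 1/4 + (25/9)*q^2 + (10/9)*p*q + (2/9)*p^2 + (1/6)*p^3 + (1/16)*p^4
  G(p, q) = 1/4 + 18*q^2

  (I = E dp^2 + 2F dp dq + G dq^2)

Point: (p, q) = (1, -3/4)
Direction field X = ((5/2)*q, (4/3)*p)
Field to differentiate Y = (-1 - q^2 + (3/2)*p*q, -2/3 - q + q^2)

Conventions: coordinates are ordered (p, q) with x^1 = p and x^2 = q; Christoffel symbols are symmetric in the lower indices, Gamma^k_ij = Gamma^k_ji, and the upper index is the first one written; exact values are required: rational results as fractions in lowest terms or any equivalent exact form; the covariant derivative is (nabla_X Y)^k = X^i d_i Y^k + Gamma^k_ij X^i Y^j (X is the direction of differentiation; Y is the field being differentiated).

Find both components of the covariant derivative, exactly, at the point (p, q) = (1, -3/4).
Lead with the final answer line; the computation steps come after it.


Answer: (nabla_X Y)^p = 46537/5964, (nabla_X Y)^q = -236417/63616

E = 103/72, F = 27/8, G = 83/8 at the point
E_p = 13/36, E_q = -55/18, F_p = 9/8, F_q = -33/4, G_p = 0, G_q = -27
EG - F^2 = 497/144;  g^inv = (144/497) * [[83/8, -27/8], [-27/8, 103/72]]
first-kind symbols [ij,l] = (1/2)(d_i g_jl + d_j g_il - d_l g_ij): [pp,p] = E_p/2 = 13/72, [pp,q] = F_p - E_q/2 = 191/72, [pq,p] = E_q/2 = -55/36, [pq,q] = G_p/2 = 0, [qq,p] = F_q - G_p/2 = -33/4, [qq,q] = G_q/2 = -27/2
Gamma^p_ij = (G*[ij,p] - F*[ij,q])/(EG - F^2), Gamma^q_ij = (E*[ij,q] - F*[ij,p])/(EG - F^2)
Gamma_ppp = -2039/994, Gamma_ppq = -4565/994, Gamma_pqq = -1647/142, Gamma_qpp = 8257/8946, Gamma_qpq = 1485/994, Gamma_qqq = 351/142
X = (-15/8, 4/3), Y = (-43/16, 31/48) at the point


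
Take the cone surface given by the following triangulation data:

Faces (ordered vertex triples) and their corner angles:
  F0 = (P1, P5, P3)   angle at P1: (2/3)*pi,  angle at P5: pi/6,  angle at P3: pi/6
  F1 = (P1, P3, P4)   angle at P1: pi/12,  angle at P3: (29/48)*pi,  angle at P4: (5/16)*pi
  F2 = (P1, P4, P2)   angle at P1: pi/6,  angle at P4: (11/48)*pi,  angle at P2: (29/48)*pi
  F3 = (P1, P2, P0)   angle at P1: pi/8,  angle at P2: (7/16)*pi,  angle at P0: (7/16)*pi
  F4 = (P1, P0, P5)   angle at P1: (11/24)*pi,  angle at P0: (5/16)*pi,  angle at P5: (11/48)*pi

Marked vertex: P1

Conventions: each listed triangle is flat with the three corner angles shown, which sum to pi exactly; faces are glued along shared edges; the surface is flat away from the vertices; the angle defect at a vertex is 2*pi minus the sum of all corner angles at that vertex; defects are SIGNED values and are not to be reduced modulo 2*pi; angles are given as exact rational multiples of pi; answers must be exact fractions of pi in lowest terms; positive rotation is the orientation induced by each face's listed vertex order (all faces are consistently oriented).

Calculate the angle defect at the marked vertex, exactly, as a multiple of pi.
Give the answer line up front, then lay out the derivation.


Answer: defect(P1) = pi/2

Sum of corner angles at P1: (3/2)*pi
defect = 2*pi - (3/2)*pi


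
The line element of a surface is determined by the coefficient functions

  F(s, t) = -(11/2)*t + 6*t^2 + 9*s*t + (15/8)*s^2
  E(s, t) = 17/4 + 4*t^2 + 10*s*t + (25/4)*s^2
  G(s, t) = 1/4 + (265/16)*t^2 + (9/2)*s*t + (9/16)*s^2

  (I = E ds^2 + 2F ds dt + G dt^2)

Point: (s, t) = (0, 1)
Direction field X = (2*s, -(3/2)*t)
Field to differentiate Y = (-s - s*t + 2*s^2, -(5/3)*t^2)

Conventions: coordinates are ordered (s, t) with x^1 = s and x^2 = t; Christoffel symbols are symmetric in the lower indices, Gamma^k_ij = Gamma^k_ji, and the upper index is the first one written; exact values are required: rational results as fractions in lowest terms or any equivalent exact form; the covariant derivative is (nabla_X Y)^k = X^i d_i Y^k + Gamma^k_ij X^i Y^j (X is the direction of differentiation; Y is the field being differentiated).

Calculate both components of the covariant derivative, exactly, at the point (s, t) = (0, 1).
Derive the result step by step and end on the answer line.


E = 33/4, F = 1/2, G = 269/16 at the point
E_s = 10, E_t = 8, F_s = 9, F_t = 13/2, G_s = 9/2, G_t = 265/8
EG - F^2 = 8861/64;  g^inv = (64/8861) * [[269/16, -1/2], [-1/2, 33/4]]
first-kind symbols [ij,l] = (1/2)(d_i g_jl + d_j g_il - d_l g_ij): [ss,s] = E_s/2 = 5, [ss,t] = F_s - E_t/2 = 5, [st,s] = E_t/2 = 4, [st,t] = G_s/2 = 9/4, [tt,s] = F_t - G_s/2 = 17/4, [tt,t] = G_t/2 = 265/16
Gamma^s_ij = (G*[ij,s] - F*[ij,t])/(EG - F^2), Gamma^t_ij = (E*[ij,t] - F*[ij,s])/(EG - F^2)
Gamma_sss = 5220/8861, Gamma_sst = 4232/8861, Gamma_stt = 4043/8861, Gamma_tss = 2480/8861, Gamma_tst = 1060/8861, Gamma_ttt = 8609/8861
X = (0, -3/2), Y = (0, -5/3) at the point

Answer: (nabla_X Y)^s = 20215/17722, (nabla_X Y)^t = 131655/17722


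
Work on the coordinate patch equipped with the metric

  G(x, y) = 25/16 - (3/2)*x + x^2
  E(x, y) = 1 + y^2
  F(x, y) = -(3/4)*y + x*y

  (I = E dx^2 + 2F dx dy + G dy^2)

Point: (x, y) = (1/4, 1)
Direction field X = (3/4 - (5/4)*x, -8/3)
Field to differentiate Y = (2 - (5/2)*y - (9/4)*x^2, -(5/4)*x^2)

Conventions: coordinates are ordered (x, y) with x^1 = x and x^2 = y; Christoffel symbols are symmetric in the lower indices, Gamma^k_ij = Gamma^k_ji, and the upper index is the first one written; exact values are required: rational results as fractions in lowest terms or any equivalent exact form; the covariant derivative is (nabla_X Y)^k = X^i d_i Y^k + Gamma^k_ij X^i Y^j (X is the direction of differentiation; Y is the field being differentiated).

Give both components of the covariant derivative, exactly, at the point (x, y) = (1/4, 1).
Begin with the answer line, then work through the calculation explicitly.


Answer: (nabla_X Y)^x = 47821/6912, (nabla_X Y)^y = -8923/13824

E = 2, F = -1/2, G = 5/4 at the point
E_x = 0, E_y = 2, F_x = 1, F_y = -1/2, G_x = -1, G_y = 0
EG - F^2 = 9/4;  g^inv = (4/9) * [[5/4, 1/2], [1/2, 2]]
first-kind symbols [ij,l] = (1/2)(d_i g_jl + d_j g_il - d_l g_ij): [xx,x] = E_x/2 = 0, [xx,y] = F_x - E_y/2 = 0, [xy,x] = E_y/2 = 1, [xy,y] = G_x/2 = -1/2, [yy,x] = F_y - G_x/2 = 0, [yy,y] = G_y/2 = 0
Gamma^x_ij = (G*[ij,x] - F*[ij,y])/(EG - F^2), Gamma^y_ij = (E*[ij,y] - F*[ij,x])/(EG - F^2)
Gamma_xxx = 0, Gamma_xxy = 4/9, Gamma_xyy = 0, Gamma_yxx = 0, Gamma_yxy = -2/9, Gamma_yyy = 0
X = (7/16, -8/3), Y = (-41/64, -5/64) at the point


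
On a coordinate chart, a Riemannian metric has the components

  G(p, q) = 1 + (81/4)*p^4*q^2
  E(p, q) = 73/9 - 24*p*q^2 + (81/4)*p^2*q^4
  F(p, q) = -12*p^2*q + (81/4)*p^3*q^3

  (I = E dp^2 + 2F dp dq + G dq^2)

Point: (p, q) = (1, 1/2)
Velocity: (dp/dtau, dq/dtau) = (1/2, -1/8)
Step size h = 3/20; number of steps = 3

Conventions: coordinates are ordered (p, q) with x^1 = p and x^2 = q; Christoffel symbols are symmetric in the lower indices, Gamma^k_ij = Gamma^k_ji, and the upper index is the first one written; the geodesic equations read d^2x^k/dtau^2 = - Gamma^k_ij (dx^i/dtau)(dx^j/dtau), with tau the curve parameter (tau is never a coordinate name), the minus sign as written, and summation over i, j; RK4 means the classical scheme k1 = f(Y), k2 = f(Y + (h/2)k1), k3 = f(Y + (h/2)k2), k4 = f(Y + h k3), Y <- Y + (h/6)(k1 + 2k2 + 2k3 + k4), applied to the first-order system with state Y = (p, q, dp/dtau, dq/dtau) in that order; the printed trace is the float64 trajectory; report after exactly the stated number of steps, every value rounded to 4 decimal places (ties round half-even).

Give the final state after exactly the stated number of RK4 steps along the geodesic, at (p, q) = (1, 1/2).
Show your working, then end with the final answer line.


f(Y) = (dp/dtau, dq/dtau, -Gamma^p_ij Y'^i Y'^j, -Gamma^q_ij Y'^i Y'^j) with the Gammas evaluated at the stage position; h = 0.150000; intermediate values shown to 6 dp
step 0: p = 1.0000, q = 0.5000, dp/dtau = 0.5000, dq/dtau = -0.1250
step 1:
  k1: at (p, q) = (1.000000, 0.500000), (dp/dtau, dq/dtau) = (0.500000, -0.125000); Gamma_ppp = -0.205513, Gamma_ppq = -0.822053, Gamma_pqq = -0.822053, Gamma_qpp = 0.299938, Gamma_qpq = 1.199753, Gamma_qqq = 1.199753; k1 = (0.500000, -0.125000, -0.038534, 0.056238)
  k2: at (p, q) = (1.037500, 0.490625), (dp/dtau, dq/dtau) = (0.497110, -0.120782); Gamma_ppp = -0.185112, Gamma_ppq = -0.782895, Gamma_pqq = -0.827774, Gamma_qpp = 0.285137, Gamma_qpq = 1.205928, Gamma_qqq = 1.275058; k2 = (0.497110, -0.120782, -0.036193, 0.055749)
  k3: at (p, q) = (1.037283, 0.490941), (dp/dtau, dq/dtau) = (0.497286, -0.120819); Gamma_ppp = -0.185229, Gamma_ppq = -0.782722, Gamma_pqq = -0.826886, Gamma_qpp = 0.285607, Gamma_qpq = 1.206886, Gamma_qqq = 1.274982; k3 = (0.497286, -0.120819, -0.036178, 0.055783)
  k4: at (p, q) = (1.074593, 0.481877), (dp/dtau, dq/dtau) = (0.494573, -0.116633); Gamma_ppp = -0.167107, Gamma_ppq = -0.745303, Gamma_pqq = -0.831018, Gamma_qpp = 0.271045, Gamma_qpq = 1.208869, Gamma_qqq = 1.347898; k4 = (0.494573, -0.116633, -0.033804, 0.054829)
  Y <- Y + (h/6)(k1 + 2k2 + 2k3 + k4): p = 1.0746, q = 0.4819, dp/dtau = 0.4946, dq/dtau = -0.1166
step 2:
  k1: at (p, q) = (1.074584, 0.481879), (dp/dtau, dq/dtau) = (0.494573, -0.116647); Gamma_ppp = -0.167111, Gamma_ppq = -0.745312, Gamma_pqq = -0.831018, Gamma_qpp = 0.271048, Gamma_qpq = 1.208869, Gamma_qqq = 1.347881; k1 = (0.494573, -0.116647, -0.033812, 0.054841)
  k2: at (p, q) = (1.111677, 0.473131), (dp/dtau, dq/dtau) = (0.492037, -0.112534); Gamma_ppp = -0.151048, Gamma_ppq = -0.709810, Gamma_pqq = -0.833892, Gamma_qpp = 0.256934, Gamma_qpq = 1.207396, Gamma_qqq = 1.418461; k2 = (0.492037, -0.112534, -0.031476, 0.053542)
  k3: at (p, q) = (1.111487, 0.473439), (dp/dtau, dq/dtau) = (0.492212, -0.112631); Gamma_ppp = -0.151116, Gamma_ppq = -0.709544, Gamma_pqq = -0.832894, Gamma_qpp = 0.257340, Gamma_qpq = 1.208308, Gamma_qqq = 1.418364; k3 = (0.492212, -0.112631, -0.031495, 0.053634)
  k4: at (p, q) = (1.148416, 0.464984), (dp/dtau, dq/dtau) = (0.489849, -0.108602); Gamma_ppp = -0.136839, Gamma_ppq = -0.675929, Gamma_pqq = -0.834703, Gamma_qpp = 0.243736, Gamma_qpq = 1.203954, Gamma_qqq = 1.486759; k4 = (0.489849, -0.108602, -0.029237, 0.052077)
  Y <- Y + (h/6)(k1 + 2k2 + 2k3 + k4): p = 1.1484, q = 0.4650, dp/dtau = 0.4898, dq/dtau = -0.1086
step 3:
  k1: at (p, q) = (1.148407, 0.464990), (dp/dtau, dq/dtau) = (0.489848, -0.108615); Gamma_ppp = -0.136842, Gamma_ppq = -0.675931, Gamma_pqq = -0.834690, Gamma_qpp = 0.243743, Gamma_qpq = 1.203966, Gamma_qqq = 1.486746; k1 = (0.489848, -0.108615, -0.029243, 0.052088)
  k2: at (p, q) = (1.185146, 0.456844), (dp/dtau, dq/dtau) = (0.487655, -0.104708); Gamma_ppp = -0.124165, Gamma_ppq = -0.644218, Gamma_pqq = -0.835616, Gamma_qpp = 0.230771, Gamma_qpq = 1.197335, Gamma_qqq = 1.553066; k2 = (0.487655, -0.104708, -0.027101, 0.050369)
  k3: at (p, q) = (1.184981, 0.457137), (dp/dtau, dq/dtau) = (0.487816, -0.104837); Gamma_ppp = -0.124200, Gamma_ppq = -0.643897, Gamma_pqq = -0.834550, Gamma_qpp = 0.231110, Gamma_qpq = 1.198157, Gamma_qqq = 1.552920; k3 = (0.487816, -0.104837, -0.027132, 0.050487)
  k4: at (p, q) = (1.221579, 0.449264), (dp/dtau, dq/dtau) = (0.485778, -0.101042); Gamma_ppp = -0.112908, Gamma_ppq = -0.614007, Gamma_pqq = -0.834763, Gamma_qpp = 0.218753, Gamma_qpq = 1.189606, Gamma_qqq = 1.617309; k4 = (0.485778, -0.101042, -0.025109, 0.048648)
  Y <- Y + (h/6)(k1 + 2k2 + 2k3 + k4): p = 1.2216, q = 0.4493, dp/dtau = 0.4858, dq/dtau = -0.1011

Answer: p = 1.2216, q = 0.4493, dp/dtau = 0.4858, dq/dtau = -0.1011


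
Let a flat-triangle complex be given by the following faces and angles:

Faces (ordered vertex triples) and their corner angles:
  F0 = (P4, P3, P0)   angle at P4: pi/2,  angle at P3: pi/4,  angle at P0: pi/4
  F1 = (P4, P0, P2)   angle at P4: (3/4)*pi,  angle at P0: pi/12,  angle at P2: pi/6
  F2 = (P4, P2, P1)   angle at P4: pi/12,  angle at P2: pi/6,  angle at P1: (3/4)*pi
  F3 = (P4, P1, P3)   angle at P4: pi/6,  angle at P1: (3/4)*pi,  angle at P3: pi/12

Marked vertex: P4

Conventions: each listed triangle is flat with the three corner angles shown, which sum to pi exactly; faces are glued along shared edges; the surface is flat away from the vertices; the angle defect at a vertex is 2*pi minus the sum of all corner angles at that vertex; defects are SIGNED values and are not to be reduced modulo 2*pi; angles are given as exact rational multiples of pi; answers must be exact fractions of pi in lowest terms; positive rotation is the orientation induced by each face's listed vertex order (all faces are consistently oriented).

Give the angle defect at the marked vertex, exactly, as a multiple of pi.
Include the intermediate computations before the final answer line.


Sum of corner angles at P4: (3/2)*pi
defect = 2*pi - (3/2)*pi

Answer: defect(P4) = pi/2
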